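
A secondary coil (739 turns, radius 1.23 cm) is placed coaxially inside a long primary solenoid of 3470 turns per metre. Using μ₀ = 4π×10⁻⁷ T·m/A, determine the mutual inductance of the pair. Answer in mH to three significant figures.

M ≈ 1.53 mH

The outer solenoid produces a uniform field B₁ = μ₀n₁I₁ across the inner coil,
so the flux linkage is N₂Φ = N₂B₁A₂ = μ₀n₁N₂A₂·I₁, giving M = μ₀n₁N₂A₂.
A₂ = πr² = π(1.230×10^-2 m)² = 4.753×10^-4 m².
M = (4π×10⁻⁷)(3470)(739)(4.753×10^-4) = 1.532×10^-3 H.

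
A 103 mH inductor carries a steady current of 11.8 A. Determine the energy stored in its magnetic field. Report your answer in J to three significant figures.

Stored magnetic energy: U = ½LI².
U = ½(0.103 H)(11.8 A)² = 7.171 J.

U ≈ 7.17 J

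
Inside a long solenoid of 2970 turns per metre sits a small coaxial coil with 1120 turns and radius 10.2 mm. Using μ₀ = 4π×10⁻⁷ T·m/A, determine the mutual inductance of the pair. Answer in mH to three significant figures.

M ≈ 1.37 mH

The outer solenoid produces a uniform field B₁ = μ₀n₁I₁ across the inner coil,
so the flux linkage is N₂Φ = N₂B₁A₂ = μ₀n₁N₂A₂·I₁, giving M = μ₀n₁N₂A₂.
A₂ = πr² = π(1.020×10^-2 m)² = 3.269×10^-4 m².
M = (4π×10⁻⁷)(2970)(1120)(3.269×10^-4) = 1.366×10^-3 H.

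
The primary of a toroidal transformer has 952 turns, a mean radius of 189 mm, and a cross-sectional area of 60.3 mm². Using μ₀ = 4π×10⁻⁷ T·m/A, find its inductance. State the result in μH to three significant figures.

For a thin toroid, L = μ₀N²A/(2πR).
L = (4π×10⁻⁷)(952)²(6.030×10^-5) / (2π×0.189 m) = 5.783×10^-5 H.

L ≈ 57.8 μH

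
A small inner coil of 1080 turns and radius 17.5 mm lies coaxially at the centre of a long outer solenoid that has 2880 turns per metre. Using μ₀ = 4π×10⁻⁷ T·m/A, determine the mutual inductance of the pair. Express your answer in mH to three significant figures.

M ≈ 3.76 mH

The outer solenoid produces a uniform field B₁ = μ₀n₁I₁ across the inner coil,
so the flux linkage is N₂Φ = N₂B₁A₂ = μ₀n₁N₂A₂·I₁, giving M = μ₀n₁N₂A₂.
A₂ = πr² = π(1.750×10^-2 m)² = 9.621×10^-4 m².
M = (4π×10⁻⁷)(2880)(1080)(9.621×10^-4) = 3.761×10^-3 H.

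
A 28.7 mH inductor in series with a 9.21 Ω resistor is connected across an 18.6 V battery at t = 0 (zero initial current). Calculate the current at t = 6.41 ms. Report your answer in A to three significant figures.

I ≈ 1.76 A

τ = L/R = 2.870×10^-2/9.21 = 3.116×10^-3 s; final current I_∞ = ε/R = 18.6/9.21 = 2.02 A.
I(t) = I_∞(1 − e^(−t/τ)) with t/τ = 2.057.
I = (2.02)(1 − e^(−2.057)) = 1.761 A.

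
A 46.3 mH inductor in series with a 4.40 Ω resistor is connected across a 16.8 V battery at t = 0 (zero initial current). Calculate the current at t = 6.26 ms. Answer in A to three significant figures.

I ≈ 1.71 A

τ = L/R = 4.630×10^-2/4.40 = 1.052×10^-2 s; final current I_∞ = ε/R = 16.8/4.40 = 3.818 A.
I(t) = I_∞(1 − e^(−t/τ)) with t/τ = 0.595.
I = (3.818)(1 − e^(−0.595)) = 1.712 A.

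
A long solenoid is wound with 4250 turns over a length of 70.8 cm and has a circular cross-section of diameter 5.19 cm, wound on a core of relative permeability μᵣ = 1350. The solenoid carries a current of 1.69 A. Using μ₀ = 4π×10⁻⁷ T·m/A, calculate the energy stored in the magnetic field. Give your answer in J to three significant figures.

U ≈ 131 J

A = π(d/2)² = π(2.595×10^-2 m)² = 2.116×10^-3 m².
L = μ₀μᵣN²A/ℓ = (4π×10⁻⁷)(1350)(4250)²(2.116×10^-3)/(0.708) = 91.56 H.
U = ½LI² = ½(91.56)(1.69)² = 130.8 J.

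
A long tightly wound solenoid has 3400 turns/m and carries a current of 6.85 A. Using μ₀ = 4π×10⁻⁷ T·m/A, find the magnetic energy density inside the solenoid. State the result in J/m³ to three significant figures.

u ≈ 341 J/m³

B = μ₀nI = (4π×10⁻⁷)(3.400×10^3)(6.85) = 2.927×10^-2 T.
u = B²/(2μ₀) = (2.927×10^-2)²/(2×4π×10⁻⁷) = 340.8 J/m³.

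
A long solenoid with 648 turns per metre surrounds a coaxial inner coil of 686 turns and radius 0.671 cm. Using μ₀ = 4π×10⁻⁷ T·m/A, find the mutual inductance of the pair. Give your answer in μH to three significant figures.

M ≈ 79.0 μH

The outer solenoid produces a uniform field B₁ = μ₀n₁I₁ across the inner coil,
so the flux linkage is N₂Φ = N₂B₁A₂ = μ₀n₁N₂A₂·I₁, giving M = μ₀n₁N₂A₂.
A₂ = πr² = π(6.710×10^-3 m)² = 1.414×10^-4 m².
M = (4π×10⁻⁷)(648)(686)(1.414×10^-4) = 7.901×10^-5 H.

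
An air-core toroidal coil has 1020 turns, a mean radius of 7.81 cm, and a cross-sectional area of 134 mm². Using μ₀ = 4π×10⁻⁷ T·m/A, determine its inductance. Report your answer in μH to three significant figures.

For a thin toroid, L = μ₀N²A/(2πR).
L = (4π×10⁻⁷)(1020)²(1.340×10^-4) / (2π×7.810×10^-2 m) = 3.570×10^-4 H.

L ≈ 357 μH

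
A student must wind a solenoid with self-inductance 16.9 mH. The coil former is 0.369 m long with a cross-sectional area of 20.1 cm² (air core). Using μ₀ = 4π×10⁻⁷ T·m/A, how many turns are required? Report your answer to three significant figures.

N ≈ 1570 turns

A = 20.1 cm² = 2.010×10^-3 m².
From L = μ₀N²A/ℓ, N = √(Lℓ / (μ₀A)).
N = √[(1.690×10^-2)(0.369) / ((4π×10⁻⁷)×2.010×10^-3)] = √(2.469×10^6) ≈ 1571.3.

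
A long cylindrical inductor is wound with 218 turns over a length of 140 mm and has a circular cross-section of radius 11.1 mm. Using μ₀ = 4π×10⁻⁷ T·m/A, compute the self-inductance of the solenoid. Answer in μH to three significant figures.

L ≈ 165 μH

A = πr² = π(1.110×10^-2 m)² = 3.871×10^-4 m².
For a long solenoid, L = μ₀N²A/ℓ.
L = (4π×10⁻⁷)(218)²(3.871×10^-4)/(0.14 m) = 1.651×10^-4 H.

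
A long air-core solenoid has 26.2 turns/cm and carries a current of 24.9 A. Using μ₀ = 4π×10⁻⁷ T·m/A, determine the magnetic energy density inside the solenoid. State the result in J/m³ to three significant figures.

B = μ₀nI = (4π×10⁻⁷)(2.620×10^3)(24.9) = 8.198×10^-2 T.
u = B²/(2μ₀) = (8.198×10^-2)²/(2×4π×10⁻⁷) = 2.674×10^3 J/m³.

u ≈ 2670 J/m³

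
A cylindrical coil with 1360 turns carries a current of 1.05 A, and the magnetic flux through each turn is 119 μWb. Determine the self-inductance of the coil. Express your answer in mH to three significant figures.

Self-inductance is defined by L = NΦ_B/I (flux linkage over current).
L = (1360)(1.190×10^-4 Wb)/(1.05 A) = 0.1541 H.

L ≈ 154 mH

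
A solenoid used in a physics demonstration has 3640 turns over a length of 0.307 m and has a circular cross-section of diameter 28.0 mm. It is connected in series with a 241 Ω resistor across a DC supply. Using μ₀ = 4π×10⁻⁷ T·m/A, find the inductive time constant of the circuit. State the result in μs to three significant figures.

τ ≈ 139 μs

A = π(d/2)² = π(1.400×10^-2 m)² = 6.158×10^-4 m².
L = μ₀N²A/ℓ = (4π×10⁻⁷)(3640)²(6.158×10^-4)/(0.307) = 3.339×10^-2 H.
τ = L/R = (3.339×10^-2)/(241) = 1.386×10^-4 s.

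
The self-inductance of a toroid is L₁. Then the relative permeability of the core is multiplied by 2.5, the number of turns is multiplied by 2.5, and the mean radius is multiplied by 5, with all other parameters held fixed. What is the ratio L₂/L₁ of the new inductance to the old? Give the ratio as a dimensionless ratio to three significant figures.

For a toroid, L ∝ μᵣN²A/R.
L₂/L₁ = (2.5) × (2.5)^2 × (5)^-1 = 3.13.

L₂/L₁ = 3.13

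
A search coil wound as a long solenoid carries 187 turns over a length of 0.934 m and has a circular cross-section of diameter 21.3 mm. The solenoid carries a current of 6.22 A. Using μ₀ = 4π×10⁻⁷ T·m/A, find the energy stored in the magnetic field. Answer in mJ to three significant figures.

U ≈ 0.324 mJ

A = π(d/2)² = π(1.065×10^-2 m)² = 3.563×10^-4 m².
L = μ₀N²A/ℓ = (4π×10⁻⁷)(187)²(3.563×10^-4)/(0.934) = 1.676×10^-5 H.
U = ½LI² = ½(1.676×10^-5)(6.22)² = 3.243×10^-4 J.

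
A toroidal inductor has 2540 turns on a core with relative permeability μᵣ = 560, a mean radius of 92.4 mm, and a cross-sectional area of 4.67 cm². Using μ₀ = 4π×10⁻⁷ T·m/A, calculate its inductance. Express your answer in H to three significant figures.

L ≈ 3.65 H

For a thin toroid, L = μ₀μᵣN²A/(2πR).
L = (4π×10⁻⁷)(560)(2540)²(4.670×10^-4) / (2π×9.240×10^-2 m) = 3.652 H.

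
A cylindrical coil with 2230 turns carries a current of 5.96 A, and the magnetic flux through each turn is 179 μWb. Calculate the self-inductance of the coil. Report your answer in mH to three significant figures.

Self-inductance is defined by L = NΦ_B/I (flux linkage over current).
L = (2230)(1.790×10^-4 Wb)/(5.96 A) = 6.697×10^-2 H.

L ≈ 67.0 mH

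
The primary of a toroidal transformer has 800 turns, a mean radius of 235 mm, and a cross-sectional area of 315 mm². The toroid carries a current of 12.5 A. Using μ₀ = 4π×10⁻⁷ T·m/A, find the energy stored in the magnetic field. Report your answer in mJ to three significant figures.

L = μ₀N²A/(2πR) = (4π×10⁻⁷)(800)²(3.150×10^-4)/(2π×0.235) = 1.716×10^-4 H.
U = ½LI² = ½(1.716×10^-4)(12.5)² = 1.340×10^-2 J.

U ≈ 13.4 mJ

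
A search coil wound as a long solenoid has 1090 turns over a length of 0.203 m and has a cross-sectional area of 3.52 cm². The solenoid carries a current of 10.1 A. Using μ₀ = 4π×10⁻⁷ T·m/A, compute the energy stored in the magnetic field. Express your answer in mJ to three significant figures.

A = 3.52 cm² = 3.520×10^-4 m².
L = μ₀N²A/ℓ = (4π×10⁻⁷)(1090)²(3.520×10^-4)/(0.203) = 2.589×10^-3 H.
U = ½LI² = ½(2.589×10^-3)(10.1)² = 0.132 J.

U ≈ 132 mJ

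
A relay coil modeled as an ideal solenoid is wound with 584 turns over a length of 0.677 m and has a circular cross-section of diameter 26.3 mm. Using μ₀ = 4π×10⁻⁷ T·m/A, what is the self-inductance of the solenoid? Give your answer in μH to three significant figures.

A = π(d/2)² = π(1.315×10^-2 m)² = 5.433×10^-4 m².
For a long solenoid, L = μ₀N²A/ℓ.
L = (4π×10⁻⁷)(584)²(5.433×10^-4)/(0.677 m) = 3.439×10^-4 H.

L ≈ 344 μH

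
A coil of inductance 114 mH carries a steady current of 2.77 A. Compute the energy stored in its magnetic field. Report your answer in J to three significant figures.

Stored magnetic energy: U = ½LI².
U = ½(0.114 H)(2.77 A)² = 0.4374 J.

U ≈ 0.437 J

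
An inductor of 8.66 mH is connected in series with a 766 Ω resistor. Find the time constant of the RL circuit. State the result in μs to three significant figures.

τ = L/R = (8.660×10^-3 H)/(766 Ω) = 1.131×10^-5 s.

τ ≈ 11.3 μs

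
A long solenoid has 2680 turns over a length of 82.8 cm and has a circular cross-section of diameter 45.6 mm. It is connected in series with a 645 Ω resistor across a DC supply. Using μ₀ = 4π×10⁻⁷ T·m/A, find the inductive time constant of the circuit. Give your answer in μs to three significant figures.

A = π(d/2)² = π(2.280×10^-2 m)² = 1.633×10^-3 m².
L = μ₀N²A/ℓ = (4π×10⁻⁷)(2680)²(1.633×10^-3)/(0.828) = 1.780×10^-2 H.
τ = L/R = (1.780×10^-2)/(645) = 2.760×10^-5 s.

τ ≈ 27.6 μs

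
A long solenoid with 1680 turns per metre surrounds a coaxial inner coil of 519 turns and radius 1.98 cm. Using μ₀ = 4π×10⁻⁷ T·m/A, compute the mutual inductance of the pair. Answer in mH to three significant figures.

M ≈ 1.35 mH

The outer solenoid produces a uniform field B₁ = μ₀n₁I₁ across the inner coil,
so the flux linkage is N₂Φ = N₂B₁A₂ = μ₀n₁N₂A₂·I₁, giving M = μ₀n₁N₂A₂.
A₂ = πr² = π(1.980×10^-2 m)² = 1.232×10^-3 m².
M = (4π×10⁻⁷)(1680)(519)(1.232×10^-3) = 1.349×10^-3 H.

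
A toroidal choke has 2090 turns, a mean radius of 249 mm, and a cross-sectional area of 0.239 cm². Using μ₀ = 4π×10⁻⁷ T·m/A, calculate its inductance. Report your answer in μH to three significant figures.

L ≈ 83.9 μH

For a thin toroid, L = μ₀N²A/(2πR).
L = (4π×10⁻⁷)(2090)²(2.390×10^-5) / (2π×0.249 m) = 8.385×10^-5 H.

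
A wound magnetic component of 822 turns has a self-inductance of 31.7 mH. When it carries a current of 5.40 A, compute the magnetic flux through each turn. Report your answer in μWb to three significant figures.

From L = NΦ_B/I, the flux per turn is Φ_B = LI/N.
Φ_B = (3.170×10^-2 H)(5.40 A)/822 = 2.082×10^-4 Wb.

Φ_B ≈ 208 μWb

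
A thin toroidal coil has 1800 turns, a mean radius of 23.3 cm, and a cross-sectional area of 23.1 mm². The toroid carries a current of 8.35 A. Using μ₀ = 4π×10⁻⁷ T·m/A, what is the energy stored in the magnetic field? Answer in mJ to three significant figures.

U ≈ 2.24 mJ

L = μ₀N²A/(2πR) = (4π×10⁻⁷)(1800)²(2.310×10^-5)/(2π×0.233) = 6.424×10^-5 H.
U = ½LI² = ½(6.424×10^-5)(8.35)² = 2.240×10^-3 J.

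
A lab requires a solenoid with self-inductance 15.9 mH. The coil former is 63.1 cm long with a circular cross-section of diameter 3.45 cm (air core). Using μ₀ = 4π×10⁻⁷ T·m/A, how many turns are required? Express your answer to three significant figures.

A = π(d/2)² = π(1.725×10^-2 m)² = 9.348×10^-4 m².
From L = μ₀N²A/ℓ, N = √(Lℓ / (μ₀A)).
N = √[(1.590×10^-2)(0.631) / ((4π×10⁻⁷)×9.348×10^-4)] = √(8.541×10^6) ≈ 2922.4.

N ≈ 2920 turns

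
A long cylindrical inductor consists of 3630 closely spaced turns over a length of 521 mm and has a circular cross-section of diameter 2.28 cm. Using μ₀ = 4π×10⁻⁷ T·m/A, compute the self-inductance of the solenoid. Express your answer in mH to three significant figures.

L ≈ 13.0 mH

A = π(d/2)² = π(1.140×10^-2 m)² = 4.083×10^-4 m².
For a long solenoid, L = μ₀N²A/ℓ.
L = (4π×10⁻⁷)(3630)²(4.083×10^-4)/(0.521 m) = 1.298×10^-2 H.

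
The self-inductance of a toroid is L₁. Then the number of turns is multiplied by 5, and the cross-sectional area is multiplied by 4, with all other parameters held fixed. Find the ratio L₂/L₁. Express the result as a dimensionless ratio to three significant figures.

L₂/L₁ = 100

For a toroid, L ∝ μᵣN²A/R.
L₂/L₁ = (5)^2 × (4) = 100.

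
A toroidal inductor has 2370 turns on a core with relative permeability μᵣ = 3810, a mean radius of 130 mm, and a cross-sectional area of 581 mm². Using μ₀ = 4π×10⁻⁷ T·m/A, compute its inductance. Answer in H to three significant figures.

For a thin toroid, L = μ₀μᵣN²A/(2πR).
L = (4π×10⁻⁷)(3810)(2370)²(5.810×10^-4) / (2π×0.13 m) = 19.13 H.

L ≈ 19.1 H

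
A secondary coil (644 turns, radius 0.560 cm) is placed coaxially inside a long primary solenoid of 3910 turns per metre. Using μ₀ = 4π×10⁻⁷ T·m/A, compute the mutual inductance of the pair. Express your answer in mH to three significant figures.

M ≈ 0.312 mH

The outer solenoid produces a uniform field B₁ = μ₀n₁I₁ across the inner coil,
so the flux linkage is N₂Φ = N₂B₁A₂ = μ₀n₁N₂A₂·I₁, giving M = μ₀n₁N₂A₂.
A₂ = πr² = π(5.600×10^-3 m)² = 9.852×10^-5 m².
M = (4π×10⁻⁷)(3910)(644)(9.852×10^-5) = 3.117×10^-4 H.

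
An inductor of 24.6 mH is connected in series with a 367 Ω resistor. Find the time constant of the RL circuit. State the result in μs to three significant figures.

τ = L/R = (2.460×10^-2 H)/(367 Ω) = 6.703×10^-5 s.

τ ≈ 67.0 μs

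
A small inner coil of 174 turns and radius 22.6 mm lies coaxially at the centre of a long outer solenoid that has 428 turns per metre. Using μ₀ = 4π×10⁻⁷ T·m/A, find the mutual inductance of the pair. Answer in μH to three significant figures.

M ≈ 150 μH

The outer solenoid produces a uniform field B₁ = μ₀n₁I₁ across the inner coil,
so the flux linkage is N₂Φ = N₂B₁A₂ = μ₀n₁N₂A₂·I₁, giving M = μ₀n₁N₂A₂.
A₂ = πr² = π(2.260×10^-2 m)² = 1.6046×10^-3 m².
M = (4π×10⁻⁷)(428)(174)(1.6046×10^-3) = 1.502×10^-4 H.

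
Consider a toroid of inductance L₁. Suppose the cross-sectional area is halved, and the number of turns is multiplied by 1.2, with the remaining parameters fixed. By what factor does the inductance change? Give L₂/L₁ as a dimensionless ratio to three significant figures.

L₂/L₁ = 0.720

For a toroid, L ∝ μᵣN²A/R.
L₂/L₁ = (0.5) × (1.2)^2 = 0.720.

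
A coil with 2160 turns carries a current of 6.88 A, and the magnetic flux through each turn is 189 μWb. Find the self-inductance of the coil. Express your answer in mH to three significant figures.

Self-inductance is defined by L = NΦ_B/I (flux linkage over current).
L = (2160)(1.890×10^-4 Wb)/(6.88 A) = 5.934×10^-2 H.

L ≈ 59.3 mH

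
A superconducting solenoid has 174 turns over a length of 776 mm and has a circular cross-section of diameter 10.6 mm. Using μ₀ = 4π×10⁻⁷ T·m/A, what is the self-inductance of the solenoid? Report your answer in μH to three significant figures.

L ≈ 4.33 μH

A = π(d/2)² = π(5.300×10^-3 m)² = 8.8247×10^-5 m².
For a long solenoid, L = μ₀N²A/ℓ.
L = (4π×10⁻⁷)(174)²(8.8247×10^-5)/(0.776 m) = 4.327×10^-6 H.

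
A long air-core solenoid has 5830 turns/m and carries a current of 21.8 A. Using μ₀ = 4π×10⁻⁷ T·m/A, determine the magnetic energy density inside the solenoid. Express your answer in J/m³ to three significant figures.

B = μ₀nI = (4π×10⁻⁷)(5.830×10^3)(21.8) = 0.1597 T.
u = B²/(2μ₀) = (0.1597)²/(2×4π×10⁻⁷) = 1.0149×10^4 J/m³.

u ≈ 10100 J/m³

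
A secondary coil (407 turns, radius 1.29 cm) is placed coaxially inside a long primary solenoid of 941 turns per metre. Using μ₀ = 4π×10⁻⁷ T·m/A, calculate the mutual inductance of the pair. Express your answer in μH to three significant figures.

The outer solenoid produces a uniform field B₁ = μ₀n₁I₁ across the inner coil,
so the flux linkage is N₂Φ = N₂B₁A₂ = μ₀n₁N₂A₂·I₁, giving M = μ₀n₁N₂A₂.
A₂ = πr² = π(1.290×10^-2 m)² = 5.228×10^-4 m².
M = (4π×10⁻⁷)(941)(407)(5.228×10^-4) = 2.516×10^-4 H.

M ≈ 252 μH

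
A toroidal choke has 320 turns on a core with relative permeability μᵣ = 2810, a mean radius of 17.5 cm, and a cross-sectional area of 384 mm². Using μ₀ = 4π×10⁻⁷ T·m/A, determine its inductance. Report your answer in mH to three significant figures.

L ≈ 126 mH

For a thin toroid, L = μ₀μᵣN²A/(2πR).
L = (4π×10⁻⁷)(2810)(320)²(3.840×10^-4) / (2π×0.175 m) = 0.1263 H.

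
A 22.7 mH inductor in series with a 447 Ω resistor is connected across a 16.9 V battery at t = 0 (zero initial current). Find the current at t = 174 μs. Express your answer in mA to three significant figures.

I ≈ 36.6 mA

τ = L/R = 2.270×10^-2/447 = 5.078×10^-5 s; final current I_∞ = ε/R = 16.9/447 = 3.781×10^-2 A.
I(t) = I_∞(1 − e^(−t/τ)) with t/τ = 3.426.
I = (3.781×10^-2)(1 − e^(−3.426)) = 3.658×10^-2 A.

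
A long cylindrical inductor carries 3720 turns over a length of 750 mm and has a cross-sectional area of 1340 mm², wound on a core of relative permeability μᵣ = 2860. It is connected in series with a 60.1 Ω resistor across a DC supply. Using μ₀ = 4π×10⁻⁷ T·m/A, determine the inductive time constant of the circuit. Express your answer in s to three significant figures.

A = 1340 mm² = 1.340×10^-3 m².
L = μ₀μᵣN²A/ℓ = (4π×10⁻⁷)(2860)(3720)²(1.340×10^-3)/(0.75) = 88.86 H.
τ = L/R = (88.86)/(60.1) = 1.479 s.

τ ≈ 1.48 s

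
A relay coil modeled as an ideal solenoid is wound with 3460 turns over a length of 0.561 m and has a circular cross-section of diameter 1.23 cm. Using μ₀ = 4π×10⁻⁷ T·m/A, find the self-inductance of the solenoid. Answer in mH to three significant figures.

L ≈ 3.19 mH

A = π(d/2)² = π(6.150×10^-3 m)² = 1.188×10^-4 m².
For a long solenoid, L = μ₀N²A/ℓ.
L = (4π×10⁻⁷)(3460)²(1.188×10^-4)/(0.561 m) = 3.186×10^-3 H.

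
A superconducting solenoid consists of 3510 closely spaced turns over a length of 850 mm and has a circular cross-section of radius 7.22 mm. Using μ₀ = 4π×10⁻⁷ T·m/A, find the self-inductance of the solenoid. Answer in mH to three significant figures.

L ≈ 2.98 mH

A = πr² = π(7.220×10^-3 m)² = 1.638×10^-4 m².
For a long solenoid, L = μ₀N²A/ℓ.
L = (4π×10⁻⁷)(3510)²(1.638×10^-4)/(0.85 m) = 2.983×10^-3 H.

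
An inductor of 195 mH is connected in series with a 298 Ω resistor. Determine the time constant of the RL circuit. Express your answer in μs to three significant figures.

τ = L/R = (0.195 H)/(298 Ω) = 6.544×10^-4 s.

τ ≈ 654 μs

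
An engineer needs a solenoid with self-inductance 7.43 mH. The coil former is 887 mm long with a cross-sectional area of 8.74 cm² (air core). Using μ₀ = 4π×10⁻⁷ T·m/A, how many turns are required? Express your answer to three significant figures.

A = 8.74 cm² = 8.740×10^-4 m².
From L = μ₀N²A/ℓ, N = √(Lℓ / (μ₀A)).
N = √[(7.430×10^-3)(0.887) / ((4π×10⁻⁷)×8.740×10^-4)] = √(6.001×10^6) ≈ 2449.6.

N ≈ 2450 turns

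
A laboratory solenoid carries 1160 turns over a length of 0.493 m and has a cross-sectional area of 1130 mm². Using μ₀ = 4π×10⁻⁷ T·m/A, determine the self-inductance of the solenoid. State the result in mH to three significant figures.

L ≈ 3.88 mH

A = 1130 mm² = 1.130×10^-3 m².
For a long solenoid, L = μ₀N²A/ℓ.
L = (4π×10⁻⁷)(1160)²(1.130×10^-3)/(0.493 m) = 3.876×10^-3 H.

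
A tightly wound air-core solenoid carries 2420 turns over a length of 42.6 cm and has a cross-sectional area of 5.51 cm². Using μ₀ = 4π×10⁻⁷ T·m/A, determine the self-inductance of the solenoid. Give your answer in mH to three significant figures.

A = 5.51 cm² = 5.510×10^-4 m².
For a long solenoid, L = μ₀N²A/ℓ.
L = (4π×10⁻⁷)(2420)²(5.510×10^-4)/(0.426 m) = 9.519×10^-3 H.

L ≈ 9.52 mH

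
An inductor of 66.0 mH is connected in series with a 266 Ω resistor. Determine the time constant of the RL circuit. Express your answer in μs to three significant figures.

τ = L/R = (6.600×10^-2 H)/(266 Ω) = 2.481×10^-4 s.

τ ≈ 248 μs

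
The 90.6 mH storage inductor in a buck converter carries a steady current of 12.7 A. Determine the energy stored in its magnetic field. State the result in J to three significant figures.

U ≈ 7.31 J

Stored magnetic energy: U = ½LI².
U = ½(9.060×10^-2 H)(12.7 A)² = 7.306 J.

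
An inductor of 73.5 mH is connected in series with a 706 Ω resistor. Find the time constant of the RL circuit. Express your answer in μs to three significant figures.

τ ≈ 104 μs

τ = L/R = (7.350×10^-2 H)/(706 Ω) = 1.041×10^-4 s.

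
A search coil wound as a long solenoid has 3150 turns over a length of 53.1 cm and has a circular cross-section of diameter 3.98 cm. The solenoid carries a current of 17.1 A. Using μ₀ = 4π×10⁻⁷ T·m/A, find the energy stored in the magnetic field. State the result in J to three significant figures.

U ≈ 4.27 J

A = π(d/2)² = π(1.990×10^-2 m)² = 1.244×10^-3 m².
L = μ₀N²A/ℓ = (4π×10⁻⁷)(3150)²(1.244×10^-3)/(0.531) = 2.921×10^-2 H.
U = ½LI² = ½(2.921×10^-2)(17.1)² = 4.271 J.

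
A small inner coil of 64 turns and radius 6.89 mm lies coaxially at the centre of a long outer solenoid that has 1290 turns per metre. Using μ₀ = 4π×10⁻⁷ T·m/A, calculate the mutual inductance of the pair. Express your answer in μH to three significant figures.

M ≈ 15.5 μH

The outer solenoid produces a uniform field B₁ = μ₀n₁I₁ across the inner coil,
so the flux linkage is N₂Φ = N₂B₁A₂ = μ₀n₁N₂A₂·I₁, giving M = μ₀n₁N₂A₂.
A₂ = πr² = π(6.890×10^-3 m)² = 1.491×10^-4 m².
M = (4π×10⁻⁷)(1290)(64)(1.491×10^-4) = 1.547×10^-5 H.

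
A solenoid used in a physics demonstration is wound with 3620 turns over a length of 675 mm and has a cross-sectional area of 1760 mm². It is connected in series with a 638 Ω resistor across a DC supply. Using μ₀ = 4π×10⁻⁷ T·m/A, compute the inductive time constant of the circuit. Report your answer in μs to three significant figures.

τ ≈ 67.3 μs

A = 1760 mm² = 1.760×10^-3 m².
L = μ₀N²A/ℓ = (4π×10⁻⁷)(3620)²(1.760×10^-3)/(0.675) = 4.294×10^-2 H.
τ = L/R = (4.294×10^-2)/(638) = 6.730×10^-5 s.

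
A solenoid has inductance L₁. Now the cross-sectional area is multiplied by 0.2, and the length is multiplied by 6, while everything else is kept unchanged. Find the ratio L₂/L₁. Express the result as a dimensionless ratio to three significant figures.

For a solenoid, L ∝ μᵣN²A/ℓ.
L₂/L₁ = (0.2) × (6)^-1 = 0.0333.

L₂/L₁ = 0.0333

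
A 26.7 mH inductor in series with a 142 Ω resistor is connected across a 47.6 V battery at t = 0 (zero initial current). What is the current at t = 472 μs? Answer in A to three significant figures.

I ≈ 0.308 A

τ = L/R = 2.670×10^-2/142 = 1.880×10^-4 s; final current I_∞ = ε/R = 47.6/142 = 0.3352 A.
I(t) = I_∞(1 − e^(−t/τ)) with t/τ = 2.510.
I = (0.3352)(1 − e^(−2.510)) = 0.308 A.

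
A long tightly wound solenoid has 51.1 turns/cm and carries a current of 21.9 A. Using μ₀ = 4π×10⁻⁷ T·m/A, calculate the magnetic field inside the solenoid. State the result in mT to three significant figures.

Inside a long solenoid, B = μ₀nI.
B = (4π×10⁻⁷)(5.110×10^3 m⁻¹)(21.9 A) = 0.1406 T.

B ≈ 141 mT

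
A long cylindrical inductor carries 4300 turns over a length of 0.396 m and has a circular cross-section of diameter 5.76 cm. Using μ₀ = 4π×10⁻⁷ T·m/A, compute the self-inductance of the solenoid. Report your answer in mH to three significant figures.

L ≈ 153 mH

A = π(d/2)² = π(2.880×10^-2 m)² = 2.606×10^-3 m².
For a long solenoid, L = μ₀N²A/ℓ.
L = (4π×10⁻⁷)(4300)²(2.606×10^-3)/(0.396 m) = 0.1529 H.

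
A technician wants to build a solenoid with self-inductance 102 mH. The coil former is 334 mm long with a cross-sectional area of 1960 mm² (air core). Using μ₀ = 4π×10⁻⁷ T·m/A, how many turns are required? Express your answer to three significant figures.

N ≈ 3720 turns

A = 1960 mm² = 1.960×10^-3 m².
From L = μ₀N²A/ℓ, N = √(Lℓ / (μ₀A)).
N = √[(0.102)(0.334) / ((4π×10⁻⁷)×1.960×10^-3)] = √(1.383×10^7) ≈ 3719.1.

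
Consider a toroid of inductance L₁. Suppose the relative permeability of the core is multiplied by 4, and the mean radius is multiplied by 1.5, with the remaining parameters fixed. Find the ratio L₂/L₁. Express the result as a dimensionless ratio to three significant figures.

L₂/L₁ = 2.67

For a toroid, L ∝ μᵣN²A/R.
L₂/L₁ = (4) × (1.5)^-1 = 2.67.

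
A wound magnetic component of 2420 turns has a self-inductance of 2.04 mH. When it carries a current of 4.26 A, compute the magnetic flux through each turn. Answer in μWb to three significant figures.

From L = NΦ_B/I, the flux per turn is Φ_B = LI/N.
Φ_B = (2.040×10^-3 H)(4.26 A)/2420 = 3.591×10^-6 Wb.

Φ_B ≈ 3.59 μWb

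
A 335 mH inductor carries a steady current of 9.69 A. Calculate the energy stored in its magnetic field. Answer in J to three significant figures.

U ≈ 15.7 J

Stored magnetic energy: U = ½LI².
U = ½(0.335 H)(9.69 A)² = 15.73 J.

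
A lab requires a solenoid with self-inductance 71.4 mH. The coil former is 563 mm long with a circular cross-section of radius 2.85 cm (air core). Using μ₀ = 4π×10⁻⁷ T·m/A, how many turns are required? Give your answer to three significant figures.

N ≈ 3540 turns

A = πr² = π(2.850×10^-2 m)² = 2.552×10^-3 m².
From L = μ₀N²A/ℓ, N = √(Lℓ / (μ₀A)).
N = √[(7.140×10^-2)(0.563) / ((4π×10⁻⁷)×2.552×10^-3)] = √(1.254×10^7) ≈ 3540.6.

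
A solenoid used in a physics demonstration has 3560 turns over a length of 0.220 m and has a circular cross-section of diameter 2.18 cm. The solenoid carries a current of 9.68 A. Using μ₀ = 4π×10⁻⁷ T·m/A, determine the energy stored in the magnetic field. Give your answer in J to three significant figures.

U ≈ 1.27 J

A = π(d/2)² = π(1.090×10^-2 m)² = 3.733×10^-4 m².
L = μ₀N²A/ℓ = (4π×10⁻⁷)(3560)²(3.733×10^-4)/(0.22) = 2.702×10^-2 H.
U = ½LI² = ½(2.702×10^-2)(9.68)² = 1.266 J.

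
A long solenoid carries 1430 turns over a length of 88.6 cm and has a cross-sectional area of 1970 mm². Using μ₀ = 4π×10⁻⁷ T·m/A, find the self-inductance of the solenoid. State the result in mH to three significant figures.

A = 1970 mm² = 1.970×10^-3 m².
For a long solenoid, L = μ₀N²A/ℓ.
L = (4π×10⁻⁷)(1430)²(1.970×10^-3)/(0.886 m) = 5.714×10^-3 H.

L ≈ 5.71 mH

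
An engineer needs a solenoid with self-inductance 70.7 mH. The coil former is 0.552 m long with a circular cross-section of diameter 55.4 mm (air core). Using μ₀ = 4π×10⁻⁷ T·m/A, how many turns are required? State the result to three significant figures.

N ≈ 3590 turns

A = π(d/2)² = π(2.770×10^-2 m)² = 2.411×10^-3 m².
From L = μ₀N²A/ℓ, N = √(Lℓ / (μ₀A)).
N = √[(7.070×10^-2)(0.552) / ((4π×10⁻⁷)×2.411×10^-3)] = √(1.288×10^7) ≈ 3589.4.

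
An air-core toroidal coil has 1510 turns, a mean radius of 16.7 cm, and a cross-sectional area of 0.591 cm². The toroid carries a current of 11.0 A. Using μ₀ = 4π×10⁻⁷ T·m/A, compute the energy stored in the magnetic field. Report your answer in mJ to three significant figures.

L = μ₀N²A/(2πR) = (4π×10⁻⁷)(1510)²(5.910×10^-5)/(2π×0.167) = 1.614×10^-4 H.
U = ½LI² = ½(1.614×10^-4)(11.0)² = 9.764×10^-3 J.

U ≈ 9.76 mJ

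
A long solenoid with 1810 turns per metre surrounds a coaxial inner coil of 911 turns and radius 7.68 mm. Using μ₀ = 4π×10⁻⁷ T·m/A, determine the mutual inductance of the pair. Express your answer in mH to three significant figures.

The outer solenoid produces a uniform field B₁ = μ₀n₁I₁ across the inner coil,
so the flux linkage is N₂Φ = N₂B₁A₂ = μ₀n₁N₂A₂·I₁, giving M = μ₀n₁N₂A₂.
A₂ = πr² = π(7.680×10^-3 m)² = 1.853×10^-4 m².
M = (4π×10⁻⁷)(1810)(911)(1.853×10^-4) = 3.840×10^-4 H.

M ≈ 0.384 mH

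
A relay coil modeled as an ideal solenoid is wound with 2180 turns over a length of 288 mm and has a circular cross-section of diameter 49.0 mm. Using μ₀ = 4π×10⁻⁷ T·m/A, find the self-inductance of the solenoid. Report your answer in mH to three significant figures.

A = π(d/2)² = π(2.450×10^-2 m)² = 1.886×10^-3 m².
For a long solenoid, L = μ₀N²A/ℓ.
L = (4π×10⁻⁷)(2180)²(1.886×10^-3)/(0.288 m) = 3.910×10^-2 H.

L ≈ 39.1 mH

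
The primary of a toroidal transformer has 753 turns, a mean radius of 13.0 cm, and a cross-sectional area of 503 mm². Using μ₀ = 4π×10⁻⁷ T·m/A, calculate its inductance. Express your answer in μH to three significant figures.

L ≈ 439 μH

For a thin toroid, L = μ₀N²A/(2πR).
L = (4π×10⁻⁷)(753)²(5.030×10^-4) / (2π×0.13 m) = 4.388×10^-4 H.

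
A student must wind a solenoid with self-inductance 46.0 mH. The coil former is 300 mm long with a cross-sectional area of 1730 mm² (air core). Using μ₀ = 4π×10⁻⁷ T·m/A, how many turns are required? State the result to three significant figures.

A = 1730 mm² = 1.730×10^-3 m².
From L = μ₀N²A/ℓ, N = √(Lℓ / (μ₀A)).
N = √[(4.600×10^-2)(0.3) / ((4π×10⁻⁷)×1.730×10^-3)] = √(6.348×10^6) ≈ 2519.5.

N ≈ 2520 turns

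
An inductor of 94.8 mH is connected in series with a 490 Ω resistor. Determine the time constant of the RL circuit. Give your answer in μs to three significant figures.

τ ≈ 193 μs

τ = L/R = (9.480×10^-2 H)/(490 Ω) = 1.9347×10^-4 s.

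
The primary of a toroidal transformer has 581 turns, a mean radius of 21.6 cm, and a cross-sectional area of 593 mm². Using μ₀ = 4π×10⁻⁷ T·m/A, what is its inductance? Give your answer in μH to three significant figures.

For a thin toroid, L = μ₀N²A/(2πR).
L = (4π×10⁻⁷)(581)²(5.930×10^-4) / (2π×0.216 m) = 1.853×10^-4 H.

L ≈ 185 μH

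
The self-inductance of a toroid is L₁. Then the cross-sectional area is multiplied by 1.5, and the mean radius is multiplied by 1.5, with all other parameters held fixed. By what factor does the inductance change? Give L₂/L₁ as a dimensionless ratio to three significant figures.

For a toroid, L ∝ μᵣN²A/R.
L₂/L₁ = (1.5) × (1.5)^-1 = 1.00.

L₂/L₁ = 1.00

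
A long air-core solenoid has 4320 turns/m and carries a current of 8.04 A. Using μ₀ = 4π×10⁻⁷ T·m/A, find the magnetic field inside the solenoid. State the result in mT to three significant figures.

Inside a long solenoid, B = μ₀nI.
B = (4π×10⁻⁷)(4.320×10^3 m⁻¹)(8.04 A) = 4.3647×10^-2 T.

B ≈ 43.6 mT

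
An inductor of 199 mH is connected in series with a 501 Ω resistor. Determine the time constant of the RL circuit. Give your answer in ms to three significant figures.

τ ≈ 0.397 ms

τ = L/R = (0.199 H)/(501 Ω) = 3.972×10^-4 s.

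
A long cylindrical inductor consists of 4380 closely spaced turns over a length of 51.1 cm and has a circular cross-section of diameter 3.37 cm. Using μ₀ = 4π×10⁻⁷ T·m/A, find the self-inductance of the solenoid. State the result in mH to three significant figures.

A = π(d/2)² = π(1.685×10^-2 m)² = 8.920×10^-4 m².
For a long solenoid, L = μ₀N²A/ℓ.
L = (4π×10⁻⁷)(4380)²(8.920×10^-4)/(0.511 m) = 4.208×10^-2 H.

L ≈ 42.1 mH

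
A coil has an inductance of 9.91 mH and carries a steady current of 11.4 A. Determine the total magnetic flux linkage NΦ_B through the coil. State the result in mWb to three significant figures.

From L = NΦ_B/I, the flux linkage is NΦ_B = LI.
NΦ_B = (9.910×10^-3 H)(11.4 A) = 0.113 Wb.

NΦ_B ≈ 113 mWb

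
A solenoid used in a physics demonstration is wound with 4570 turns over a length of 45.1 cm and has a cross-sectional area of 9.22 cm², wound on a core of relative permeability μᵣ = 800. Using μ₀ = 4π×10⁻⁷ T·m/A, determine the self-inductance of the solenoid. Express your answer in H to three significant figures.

A = 9.22 cm² = 9.220×10^-4 m².
For a long solenoid, L = μ₀μᵣN²A/ℓ.
L = (4π×10⁻⁷)(800)(4570)²(9.220×10^-4)/(0.451 m) = 42.92 H.

L ≈ 42.9 H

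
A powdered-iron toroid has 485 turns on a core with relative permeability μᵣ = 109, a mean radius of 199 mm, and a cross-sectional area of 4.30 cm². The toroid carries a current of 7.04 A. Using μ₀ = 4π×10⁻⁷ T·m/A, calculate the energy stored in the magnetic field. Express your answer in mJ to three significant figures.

L = μ₀μᵣN²A/(2πR) = (4π×10⁻⁷)(109)(485)²(4.300×10^-4)/(2π×0.199) = 1.108×10^-2 H.
U = ½LI² = ½(1.108×10^-2)(7.04)² = 0.2746 J.

U ≈ 275 mJ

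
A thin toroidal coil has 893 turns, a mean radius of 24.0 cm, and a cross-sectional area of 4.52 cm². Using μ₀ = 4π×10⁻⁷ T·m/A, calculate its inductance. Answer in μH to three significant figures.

L ≈ 300 μH

For a thin toroid, L = μ₀N²A/(2πR).
L = (4π×10⁻⁷)(893)²(4.520×10^-4) / (2π×0.24 m) = 3.004×10^-4 H.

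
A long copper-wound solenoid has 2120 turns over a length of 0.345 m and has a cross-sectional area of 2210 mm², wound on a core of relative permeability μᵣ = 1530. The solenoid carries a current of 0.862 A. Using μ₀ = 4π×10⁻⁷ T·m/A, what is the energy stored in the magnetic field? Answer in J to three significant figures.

U ≈ 20.6 J

A = 2210 mm² = 2.210×10^-3 m².
L = μ₀μᵣN²A/ℓ = (4π×10⁻⁷)(1530)(2120)²(2.210×10^-3)/(0.345) = 55.35 H.
U = ½LI² = ½(55.35)(0.862)² = 20.57 J.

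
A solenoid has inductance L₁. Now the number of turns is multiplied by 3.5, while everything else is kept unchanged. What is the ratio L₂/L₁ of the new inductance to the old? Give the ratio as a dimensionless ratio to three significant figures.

For a solenoid, L ∝ μᵣN²A/ℓ.
L₂/L₁ = (3.5)^2 = 12.3.

L₂/L₁ = 12.3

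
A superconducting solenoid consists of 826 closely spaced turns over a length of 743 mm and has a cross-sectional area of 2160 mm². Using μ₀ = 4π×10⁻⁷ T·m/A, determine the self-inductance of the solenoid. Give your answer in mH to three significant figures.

L ≈ 2.49 mH

A = 2160 mm² = 2.160×10^-3 m².
For a long solenoid, L = μ₀N²A/ℓ.
L = (4π×10⁻⁷)(826)²(2.160×10^-3)/(0.743 m) = 2.492×10^-3 H.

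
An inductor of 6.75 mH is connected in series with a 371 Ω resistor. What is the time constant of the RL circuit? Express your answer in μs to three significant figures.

τ = L/R = (6.750×10^-3 H)/(371 Ω) = 1.819×10^-5 s.

τ ≈ 18.2 μs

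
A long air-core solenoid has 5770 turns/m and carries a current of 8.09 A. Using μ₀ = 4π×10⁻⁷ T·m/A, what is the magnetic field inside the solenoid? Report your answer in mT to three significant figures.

B ≈ 58.7 mT

Inside a long solenoid, B = μ₀nI.
B = (4π×10⁻⁷)(5.770×10^3 m⁻¹)(8.09 A) = 5.866×10^-2 T.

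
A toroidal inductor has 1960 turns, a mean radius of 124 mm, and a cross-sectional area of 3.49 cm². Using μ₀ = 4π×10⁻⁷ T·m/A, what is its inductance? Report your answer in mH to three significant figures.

For a thin toroid, L = μ₀N²A/(2πR).
L = (4π×10⁻⁷)(1960)²(3.490×10^-4) / (2π×0.124 m) = 2.162×10^-3 H.

L ≈ 2.16 mH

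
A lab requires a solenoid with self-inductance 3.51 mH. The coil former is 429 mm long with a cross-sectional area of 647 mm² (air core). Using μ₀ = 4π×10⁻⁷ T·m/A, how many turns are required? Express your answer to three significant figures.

N ≈ 1360 turns

A = 647 mm² = 6.470×10^-4 m².
From L = μ₀N²A/ℓ, N = √(Lℓ / (μ₀A)).
N = √[(3.510×10^-3)(0.429) / ((4π×10⁻⁷)×6.470×10^-4)] = √(1.852×10^6) ≈ 1360.9.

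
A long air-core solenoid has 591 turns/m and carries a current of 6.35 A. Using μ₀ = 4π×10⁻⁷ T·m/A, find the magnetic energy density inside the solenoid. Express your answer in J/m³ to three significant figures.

u ≈ 8.85 J/m³

B = μ₀nI = (4π×10⁻⁷)(591)(6.35) = 4.716×10^-3 T.
u = B²/(2μ₀) = (4.716×10^-3)²/(2×4π×10⁻⁷) = 8.849 J/m³.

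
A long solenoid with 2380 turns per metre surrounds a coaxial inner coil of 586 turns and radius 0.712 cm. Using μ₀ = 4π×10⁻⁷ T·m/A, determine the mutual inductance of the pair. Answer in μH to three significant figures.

M ≈ 279 μH

The outer solenoid produces a uniform field B₁ = μ₀n₁I₁ across the inner coil,
so the flux linkage is N₂Φ = N₂B₁A₂ = μ₀n₁N₂A₂·I₁, giving M = μ₀n₁N₂A₂.
A₂ = πr² = π(7.120×10^-3 m)² = 1.593×10^-4 m².
M = (4π×10⁻⁷)(2380)(586)(1.593×10^-4) = 2.791×10^-4 H.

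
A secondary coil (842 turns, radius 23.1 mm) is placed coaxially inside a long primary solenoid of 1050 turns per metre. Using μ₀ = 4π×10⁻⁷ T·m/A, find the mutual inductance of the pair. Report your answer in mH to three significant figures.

The outer solenoid produces a uniform field B₁ = μ₀n₁I₁ across the inner coil,
so the flux linkage is N₂Φ = N₂B₁A₂ = μ₀n₁N₂A₂·I₁, giving M = μ₀n₁N₂A₂.
A₂ = πr² = π(2.310×10^-2 m)² = 1.676×10^-3 m².
M = (4π×10⁻⁷)(1050)(842)(1.676×10^-3) = 1.862×10^-3 H.

M ≈ 1.86 mH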